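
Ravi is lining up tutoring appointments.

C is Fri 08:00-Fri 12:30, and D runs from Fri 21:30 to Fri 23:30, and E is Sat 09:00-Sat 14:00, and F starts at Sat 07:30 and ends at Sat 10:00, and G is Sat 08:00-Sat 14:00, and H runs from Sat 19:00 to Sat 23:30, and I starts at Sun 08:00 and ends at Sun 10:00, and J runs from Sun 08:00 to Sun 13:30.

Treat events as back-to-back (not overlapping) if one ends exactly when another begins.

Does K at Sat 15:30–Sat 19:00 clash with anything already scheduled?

C: ends Fri 12:30 at or before K starts Sat 15:30 → clear.
D: ends Fri 23:30 at or before K starts Sat 15:30 → clear.
F: ends Sat 10:00 at or before K starts Sat 15:30 → clear.
G: ends Sat 14:00 at or before K starts Sat 15:30 → clear.
E: ends Sat 14:00 at or before K starts Sat 15:30 → clear.
H: starts Sat 19:00 at or after K ends Sat 19:00 → clear.
I: starts Sun 08:00 at or after K ends Sat 19:00 → clear.
J: starts Sun 08:00 at or after K ends Sat 19:00 → clear.

No — it doesn't clash with anything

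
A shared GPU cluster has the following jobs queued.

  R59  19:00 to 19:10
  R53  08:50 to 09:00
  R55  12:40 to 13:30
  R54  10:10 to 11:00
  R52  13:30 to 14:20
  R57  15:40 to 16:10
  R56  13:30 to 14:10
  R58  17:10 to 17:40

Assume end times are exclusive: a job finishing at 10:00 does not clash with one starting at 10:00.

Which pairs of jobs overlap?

Check each pair: they overlap iff neither finishes before the other starts.
Sorted by start: R53, R54, R55, R52, R56, R57, R58, R59.
R54 starts after R53 ends, so R53 has no further overlaps.
R55 starts after R54 ends, so R54 has no further overlaps.
R52 starts exactly when R55 ends (back-to-back, no overlap), so R55 has no further overlaps.
R56 starts before R52 ends → R52 and R56 overlap.
R57 starts after R52 ends, so R52 has no further overlaps.
R57 starts after R56 ends, so R56 has no further overlaps.
R58 starts after R57 ends, so R57 has no further overlaps.
R59 starts after R58 ends.

R52 & R56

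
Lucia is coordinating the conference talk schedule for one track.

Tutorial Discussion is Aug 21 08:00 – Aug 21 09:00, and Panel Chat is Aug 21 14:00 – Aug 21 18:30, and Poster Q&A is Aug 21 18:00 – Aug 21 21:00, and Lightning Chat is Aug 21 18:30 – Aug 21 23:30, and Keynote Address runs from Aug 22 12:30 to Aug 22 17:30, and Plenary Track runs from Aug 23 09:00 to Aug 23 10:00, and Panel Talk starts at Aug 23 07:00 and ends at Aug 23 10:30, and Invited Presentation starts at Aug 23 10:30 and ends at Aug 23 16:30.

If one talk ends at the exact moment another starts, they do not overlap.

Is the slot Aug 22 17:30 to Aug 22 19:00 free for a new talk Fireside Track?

Yes — the slot is free

Tutorial Discussion: ends Aug 21 09:00 at or before Fireside Track starts Aug 22 17:30 → clear.
Panel Chat: ends Aug 21 18:30 at or before Fireside Track starts Aug 22 17:30 → clear.
Poster Q&A: ends Aug 21 21:00 at or before Fireside Track starts Aug 22 17:30 → clear.
Lightning Chat: ends Aug 21 23:30 at or before Fireside Track starts Aug 22 17:30 → clear.
Keynote Address: ends Aug 22 17:30 at or before Fireside Track starts Aug 22 17:30 → clear.
Panel Talk: starts Aug 23 07:00 at or after Fireside Track ends Aug 22 19:00 → clear.
Plenary Track: starts Aug 23 09:00 at or after Fireside Track ends Aug 22 19:00 → clear.
Invited Presentation: starts Aug 23 10:30 at or after Fireside Track ends Aug 22 19:00 → clear.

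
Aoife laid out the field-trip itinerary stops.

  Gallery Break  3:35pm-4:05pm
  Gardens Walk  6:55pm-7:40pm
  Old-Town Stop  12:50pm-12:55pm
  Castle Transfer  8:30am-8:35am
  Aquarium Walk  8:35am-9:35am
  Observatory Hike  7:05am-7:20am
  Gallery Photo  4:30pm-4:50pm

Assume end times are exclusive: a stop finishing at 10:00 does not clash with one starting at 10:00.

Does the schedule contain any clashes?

No

Sorted by start: Observatory Hike, Castle Transfer, Aquarium Walk, Old-Town Stop, Gallery Break, Gallery Photo, Gardens Walk.
Castle Transfer starts after Observatory Hike ends, so nothing later overlaps Observatory Hike either.
Aquarium Walk starts exactly when Castle Transfer ends (back-to-back, no overlap), so nothing later overlaps Castle Transfer either.
Old-Town Stop starts after Aquarium Walk ends, so nothing later overlaps Aquarium Walk either.
Gallery Break starts after Old-Town Stop ends, so nothing later overlaps Old-Town Stop either.
Gallery Photo starts after Gallery Break ends, so nothing later overlaps Gallery Break either.
Gardens Walk starts after Gallery Photo ends.
Every pair is clear; the schedule has no overlaps.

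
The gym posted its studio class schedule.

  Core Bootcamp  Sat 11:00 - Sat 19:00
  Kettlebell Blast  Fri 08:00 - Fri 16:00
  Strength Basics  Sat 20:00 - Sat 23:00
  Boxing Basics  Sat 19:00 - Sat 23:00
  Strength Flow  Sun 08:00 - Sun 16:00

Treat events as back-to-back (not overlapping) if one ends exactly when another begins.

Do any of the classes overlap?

Yes

Sorted by start: Kettlebell Blast, Core Bootcamp, Boxing Basics, Strength Basics, Strength Flow.
Core Bootcamp starts after Kettlebell Blast ends, so Kettlebell Blast has no further overlaps.
Boxing Basics starts exactly when Core Bootcamp ends (back-to-back, no overlap), so Core Bootcamp has no further overlaps.
Strength Basics starts before Boxing Basics ends → Boxing Basics and Strength Basics overlap.
That's a conflict, so the schedule is not conflict-free.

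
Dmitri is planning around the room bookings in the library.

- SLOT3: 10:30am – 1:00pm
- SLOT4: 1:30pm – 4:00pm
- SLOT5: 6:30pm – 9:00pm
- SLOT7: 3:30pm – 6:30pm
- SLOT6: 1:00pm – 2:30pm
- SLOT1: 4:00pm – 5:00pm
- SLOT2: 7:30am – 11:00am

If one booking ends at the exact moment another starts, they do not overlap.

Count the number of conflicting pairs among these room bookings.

Sorted by start: SLOT2, SLOT3, SLOT6, SLOT4, SLOT7, SLOT1, SLOT5.
SLOT3 starts before SLOT2 ends → SLOT2 and SLOT3 overlap.
SLOT6 starts after SLOT2 ends; SLOT2 is clear from here.
SLOT6 starts exactly when SLOT3 ends (back-to-back, no overlap); SLOT3 is clear from here.
SLOT4 starts before SLOT6 ends → SLOT6 and SLOT4 overlap.
SLOT7 starts after SLOT6 ends; SLOT6 is clear from here.
SLOT7 starts before SLOT4 ends → SLOT4 and SLOT7 overlap.
SLOT1 starts exactly when SLOT4 ends (back-to-back, no overlap); SLOT4 is clear from here.
SLOT1 starts before SLOT7 ends → SLOT7 and SLOT1 overlap.
SLOT5 starts exactly when SLOT7 ends (back-to-back, no overlap).
SLOT5 starts after SLOT1 ends.
Overlapping pairs: SLOT1 & SLOT7, SLOT2 & SLOT3, SLOT4 & SLOT6, SLOT4 & SLOT7 — 4 in total.

4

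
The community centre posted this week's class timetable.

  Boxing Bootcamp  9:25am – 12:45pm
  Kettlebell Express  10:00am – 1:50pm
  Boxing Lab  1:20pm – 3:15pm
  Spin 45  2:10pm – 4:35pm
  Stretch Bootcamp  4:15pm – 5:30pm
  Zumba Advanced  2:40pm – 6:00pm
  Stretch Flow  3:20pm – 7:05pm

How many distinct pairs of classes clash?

Sorted by start: Boxing Bootcamp, Kettlebell Express, Boxing Lab, Spin 45, Zumba Advanced, Stretch Flow, Stretch Bootcamp.
Kettlebell Express starts before Boxing Bootcamp ends → Boxing Bootcamp and Kettlebell Express overlap.
Boxing Lab starts after Boxing Bootcamp ends — done with Boxing Bootcamp.
Boxing Lab starts before Kettlebell Express ends → Kettlebell Express and Boxing Lab overlap.
Spin 45 starts after Kettlebell Express ends — done with Kettlebell Express.
Spin 45 starts before Boxing Lab ends → Boxing Lab and Spin 45 overlap.
Zumba Advanced starts before Boxing Lab ends → Boxing Lab and Zumba Advanced overlap.
Stretch Flow starts after Boxing Lab ends — done with Boxing Lab.
Zumba Advanced starts before Spin 45 ends → Spin 45 and Zumba Advanced overlap.
Stretch Flow starts before Spin 45 ends → Spin 45 and Stretch Flow overlap.
Stretch Bootcamp starts before Spin 45 ends → Spin 45 and Stretch Bootcamp overlap.
Stretch Flow starts before Zumba Advanced ends → Zumba Advanced and Stretch Flow overlap.
Stretch Bootcamp starts before Zumba Advanced ends → Zumba Advanced and Stretch Bootcamp overlap.
Stretch Bootcamp starts before Stretch Flow ends → Stretch Flow and Stretch Bootcamp overlap.
Overlapping pairs: Boxing Bootcamp & Kettlebell Express, Boxing Lab & Kettlebell Express, Boxing Lab & Spin 45, Boxing Lab & Zumba Advanced, Spin 45 & Stretch Bootcamp, Spin 45 & Stretch Flow, Spin 45 & Zumba Advanced, Stretch Bootcamp & Stretch Flow, Stretch Bootcamp & Zumba Advanced, Stretch Flow & Zumba Advanced — 10 in total.

10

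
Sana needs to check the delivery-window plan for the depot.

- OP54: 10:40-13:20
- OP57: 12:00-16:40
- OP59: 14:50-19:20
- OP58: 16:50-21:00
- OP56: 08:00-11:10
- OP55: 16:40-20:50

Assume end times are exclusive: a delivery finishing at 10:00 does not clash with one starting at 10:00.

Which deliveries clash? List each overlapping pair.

Check each pair: they overlap iff neither finishes before the other starts.
Sorted by start: OP56, OP54, OP57, OP59, OP55, OP58.
OP54 starts before OP56 ends → OP56 and OP54 overlap.
OP57 starts after OP56 ends, so OP56 has no further overlaps.
OP57 starts before OP54 ends → OP54 and OP57 overlap.
OP59 starts after OP54 ends, so OP54 has no further overlaps.
OP59 starts before OP57 ends → OP57 and OP59 overlap.
OP55 starts exactly when OP57 ends (back-to-back, no overlap), so OP57 has no further overlaps.
OP55 starts before OP59 ends → OP59 and OP55 overlap.
OP58 starts before OP59 ends → OP59 and OP58 overlap.
OP58 starts before OP55 ends → OP55 and OP58 overlap.

OP54 & OP56, OP54 & OP57, OP55 & OP58, OP55 & OP59, OP57 & OP59, OP58 & OP59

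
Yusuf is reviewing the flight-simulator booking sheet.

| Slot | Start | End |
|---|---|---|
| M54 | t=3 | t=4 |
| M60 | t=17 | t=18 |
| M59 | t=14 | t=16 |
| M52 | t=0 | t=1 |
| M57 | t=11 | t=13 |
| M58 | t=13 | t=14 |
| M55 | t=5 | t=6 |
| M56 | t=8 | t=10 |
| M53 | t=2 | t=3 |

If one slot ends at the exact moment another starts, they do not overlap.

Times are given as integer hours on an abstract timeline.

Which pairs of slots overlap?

no overlapping pairs

Sorted by start: M52, M53, M54, M55, M56, M57, M58, M59, M60.
M53 starts after M52 ends — done with M52.
M54 starts exactly when M53 ends (back-to-back, no overlap) — done with M53.
M55 starts after M54 ends — done with M54.
M56 starts after M55 ends — done with M55.
M57 starts after M56 ends — done with M56.
M58 starts exactly when M57 ends (back-to-back, no overlap) — done with M57.
M59 starts exactly when M58 ends (back-to-back, no overlap) — done with M58.
M60 starts after M59 ends.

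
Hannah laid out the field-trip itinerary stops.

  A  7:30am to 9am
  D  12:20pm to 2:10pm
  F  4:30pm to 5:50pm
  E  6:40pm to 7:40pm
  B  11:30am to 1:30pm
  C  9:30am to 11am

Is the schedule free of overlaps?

Check each pair: they overlap iff neither finishes before the other starts.
Sorted by start: A, C, B, D, F, E.
C starts after A ends — done with A.
B starts after C ends — done with C.
D starts before B ends → B and D overlap.
That's a conflict, so the schedule is not conflict-free.

No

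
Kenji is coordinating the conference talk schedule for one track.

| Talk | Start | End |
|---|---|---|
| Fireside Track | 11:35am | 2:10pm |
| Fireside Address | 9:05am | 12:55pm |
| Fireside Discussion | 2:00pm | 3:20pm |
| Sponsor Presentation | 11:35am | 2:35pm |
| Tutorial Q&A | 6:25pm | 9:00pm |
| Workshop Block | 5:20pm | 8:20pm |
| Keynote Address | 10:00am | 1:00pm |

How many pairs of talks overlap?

Sorted by start: Fireside Address, Keynote Address, Fireside Track, Sponsor Presentation, Fireside Discussion, Workshop Block, Tutorial Q&A.
Keynote Address starts before Fireside Address ends → Fireside Address and Keynote Address overlap.
Fireside Track starts before Fireside Address ends → Fireside Address and Fireside Track overlap.
Sponsor Presentation starts before Fireside Address ends → Fireside Address and Sponsor Presentation overlap.
Fireside Discussion starts after Fireside Address ends — done with Fireside Address.
Fireside Track starts before Keynote Address ends → Keynote Address and Fireside Track overlap.
Sponsor Presentation starts before Keynote Address ends → Keynote Address and Sponsor Presentation overlap.
Fireside Discussion starts after Keynote Address ends — done with Keynote Address.
Sponsor Presentation starts before Fireside Track ends → Fireside Track and Sponsor Presentation overlap.
Fireside Discussion starts before Fireside Track ends → Fireside Track and Fireside Discussion overlap.
Workshop Block starts after Fireside Track ends — done with Fireside Track.
Fireside Discussion starts before Sponsor Presentation ends → Sponsor Presentation and Fireside Discussion overlap.
Workshop Block starts after Sponsor Presentation ends — done with Sponsor Presentation.
Workshop Block starts after Fireside Discussion ends — done with Fireside Discussion.
Tutorial Q&A starts before Workshop Block ends → Workshop Block and Tutorial Q&A overlap.
Overlapping pairs: Fireside Address & Fireside Track, Fireside Address & Keynote Address, Fireside Address & Sponsor Presentation, Fireside Discussion & Fireside Track, Fireside Discussion & Sponsor Presentation, Fireside Track & Keynote Address, Fireside Track & Sponsor Presentation, Keynote Address & Sponsor Presentation, Tutorial Q&A & Workshop Block — 9 in total.

9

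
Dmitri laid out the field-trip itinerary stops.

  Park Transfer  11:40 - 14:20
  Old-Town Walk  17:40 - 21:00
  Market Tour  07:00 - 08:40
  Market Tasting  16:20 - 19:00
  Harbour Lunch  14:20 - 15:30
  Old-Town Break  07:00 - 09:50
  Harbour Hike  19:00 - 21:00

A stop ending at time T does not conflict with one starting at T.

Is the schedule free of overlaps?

No

Two intervals overlap when each starts before the other ends.
Sorted by start: Old-Town Break, Market Tour, Park Transfer, Harbour Lunch, Market Tasting, Old-Town Walk, Harbour Hike.
Market Tour starts before Old-Town Break ends → Old-Town Break and Market Tour overlap.
That's a conflict, so the schedule is not conflict-free.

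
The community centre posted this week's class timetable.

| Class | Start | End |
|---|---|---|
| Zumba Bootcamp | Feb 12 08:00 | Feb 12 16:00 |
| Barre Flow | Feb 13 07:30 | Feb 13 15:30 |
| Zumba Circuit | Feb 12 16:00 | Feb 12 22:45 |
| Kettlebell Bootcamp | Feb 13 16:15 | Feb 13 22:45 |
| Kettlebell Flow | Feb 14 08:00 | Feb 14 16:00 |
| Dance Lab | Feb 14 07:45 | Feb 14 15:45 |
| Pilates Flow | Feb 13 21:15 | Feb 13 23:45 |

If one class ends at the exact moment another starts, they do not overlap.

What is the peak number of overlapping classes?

Walk through starts and ends in time order (an end at T is processed before a start at T):
Feb 12 08:00 start Zumba Bootcamp → 1
Feb 12 16:00 end Zumba Bootcamp → 0
Feb 12 16:00 start Zumba Circuit → 1
Feb 12 22:45 end Zumba Circuit → 0
Feb 13 07:30 start Barre Flow → 1
Feb 13 15:30 end Barre Flow → 0
Feb 13 16:15 start Kettlebell Bootcamp → 1
Feb 13 21:15 start Pilates Flow → 2
Feb 13 22:45 end Kettlebell Bootcamp → 1
Feb 13 23:45 end Pilates Flow → 0
Feb 14 07:45 start Dance Lab → 1
Feb 14 08:00 start Kettlebell Flow → 2
Feb 14 15:45 end Dance Lab → 1
Feb 14 16:00 end Kettlebell Flow → 0
Peak is 2, at Feb 13 21:15 (Kettlebell Bootcamp, Pilates Flow).

2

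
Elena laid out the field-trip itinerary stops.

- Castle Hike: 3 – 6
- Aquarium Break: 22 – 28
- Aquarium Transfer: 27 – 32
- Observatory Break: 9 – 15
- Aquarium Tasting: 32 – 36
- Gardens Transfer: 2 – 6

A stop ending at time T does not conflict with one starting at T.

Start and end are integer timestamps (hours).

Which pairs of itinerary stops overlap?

Aquarium Break & Aquarium Transfer, Castle Hike & Gardens Transfer

Sorted by start: Gardens Transfer, Castle Hike, Observatory Break, Aquarium Break, Aquarium Transfer, Aquarium Tasting.
Castle Hike starts before Gardens Transfer ends → Gardens Transfer and Castle Hike overlap.
Observatory Break starts after Gardens Transfer ends, so nothing later overlaps Gardens Transfer either.
Observatory Break starts after Castle Hike ends, so nothing later overlaps Castle Hike either.
Aquarium Break starts after Observatory Break ends, so nothing later overlaps Observatory Break either.
Aquarium Transfer starts before Aquarium Break ends → Aquarium Break and Aquarium Transfer overlap.
Aquarium Tasting starts after Aquarium Break ends.
Aquarium Tasting starts exactly when Aquarium Transfer ends (back-to-back, no overlap).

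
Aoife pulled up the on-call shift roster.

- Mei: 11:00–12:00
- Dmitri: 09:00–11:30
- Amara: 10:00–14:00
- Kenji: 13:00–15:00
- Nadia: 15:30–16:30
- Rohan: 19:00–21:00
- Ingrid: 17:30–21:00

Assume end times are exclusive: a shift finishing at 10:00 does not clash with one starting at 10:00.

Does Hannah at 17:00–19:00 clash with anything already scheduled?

Yes — it overlaps Ingrid

Dmitri: ends 11:30 at or before Hannah starts 17:00 → clear.
Amara: ends 14:00 at or before Hannah starts 17:00 → clear.
Mei: ends 12:00 at or before Hannah starts 17:00 → clear.
Kenji: ends 15:00 at or before Hannah starts 17:00 → clear.
Nadia: ends 16:30 at or before Hannah starts 17:00 → clear.
Ingrid: starts 17:30 before Hannah ends 19:00, and ends 21:00 after Hannah starts 17:00 → overlap.
Rohan: starts 19:00 at or after Hannah ends 19:00 → clear.
Hannah overlaps Ingrid.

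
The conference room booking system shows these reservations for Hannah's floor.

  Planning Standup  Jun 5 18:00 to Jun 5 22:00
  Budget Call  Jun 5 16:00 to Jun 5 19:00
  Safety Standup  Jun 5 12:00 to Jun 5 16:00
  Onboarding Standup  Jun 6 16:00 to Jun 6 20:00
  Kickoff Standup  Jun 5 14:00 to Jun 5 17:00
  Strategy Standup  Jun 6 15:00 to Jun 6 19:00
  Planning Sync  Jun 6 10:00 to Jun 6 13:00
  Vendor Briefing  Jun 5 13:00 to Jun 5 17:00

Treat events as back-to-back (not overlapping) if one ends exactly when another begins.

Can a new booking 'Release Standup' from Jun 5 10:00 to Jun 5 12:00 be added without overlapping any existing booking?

Yes — the slot is free

Safety Standup: starts Jun 5 12:00 at or after Release Standup ends Jun 5 12:00 → clear.
Vendor Briefing: starts Jun 5 13:00 at or after Release Standup ends Jun 5 12:00 → clear.
Kickoff Standup: starts Jun 5 14:00 at or after Release Standup ends Jun 5 12:00 → clear.
Budget Call: starts Jun 5 16:00 at or after Release Standup ends Jun 5 12:00 → clear.
Planning Standup: starts Jun 5 18:00 at or after Release Standup ends Jun 5 12:00 → clear.
Planning Sync: starts Jun 6 10:00 at or after Release Standup ends Jun 5 12:00 → clear.
Strategy Standup: starts Jun 6 15:00 at or after Release Standup ends Jun 5 12:00 → clear.
Onboarding Standup: starts Jun 6 16:00 at or after Release Standup ends Jun 5 12:00 → clear.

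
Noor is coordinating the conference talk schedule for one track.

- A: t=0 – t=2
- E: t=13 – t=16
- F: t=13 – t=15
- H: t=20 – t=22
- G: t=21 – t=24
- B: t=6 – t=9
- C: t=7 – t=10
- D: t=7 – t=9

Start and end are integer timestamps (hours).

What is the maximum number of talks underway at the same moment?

Sweep the timeline, counting +1 at each start and −1 at each end (ends before starts at a tie):
t=0 start A → 1
t=2 end A → 0
t=6 start B → 1
t=7 start C → 2
t=7 start D → 3
t=9 end B → 2
t=9 end D → 1
t=10 end C → 0
t=13 start E → 1
t=13 start F → 2
t=15 end F → 1
t=16 end E → 0
t=20 start H → 1
t=21 start G → 2
t=22 end H → 1
t=24 end G → 0
Peak is 3, at t=7 (B, C, D).

3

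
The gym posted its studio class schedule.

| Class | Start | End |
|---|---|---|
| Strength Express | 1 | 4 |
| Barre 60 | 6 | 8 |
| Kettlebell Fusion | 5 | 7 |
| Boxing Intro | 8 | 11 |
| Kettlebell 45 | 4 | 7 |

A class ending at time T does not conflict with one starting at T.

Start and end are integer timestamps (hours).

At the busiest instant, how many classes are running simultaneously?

3

Sort all start/end points and keep a running count:
1 start Strength Express → 1
4 end Strength Express → 0
4 start Kettlebell 45 → 1
5 start Kettlebell Fusion → 2
6 start Barre 60 → 3
7 end Kettlebell 45 → 2
7 end Kettlebell Fusion → 1
8 end Barre 60 → 0
8 start Boxing Intro → 1
11 end Boxing Intro → 0
Peak is 3, at 6 (Barre 60, Kettlebell 45, Kettlebell Fusion).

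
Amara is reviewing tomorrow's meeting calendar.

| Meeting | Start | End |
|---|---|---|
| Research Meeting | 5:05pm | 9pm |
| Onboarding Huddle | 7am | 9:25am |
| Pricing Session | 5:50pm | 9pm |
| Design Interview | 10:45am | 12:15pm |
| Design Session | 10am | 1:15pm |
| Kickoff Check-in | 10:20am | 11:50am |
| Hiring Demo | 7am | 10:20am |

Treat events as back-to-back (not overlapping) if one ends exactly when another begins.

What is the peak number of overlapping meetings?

3

Sweep the timeline, counting +1 at each start and −1 at each end (ends before starts at a tie):
7am start Hiring Demo → 1
7am start Onboarding Huddle → 2
9:25am end Onboarding Huddle → 1
10am start Design Session → 2
10:20am end Hiring Demo → 1
10:20am start Kickoff Check-in → 2
10:45am start Design Interview → 3
11:50am end Kickoff Check-in → 2
12:15pm end Design Interview → 1
1:15pm end Design Session → 0
5:05pm start Research Meeting → 1
5:50pm start Pricing Session → 2
9pm end Pricing Session → 1
9pm end Research Meeting → 0
Peak is 3, at 10:45am (Design Interview, Design Session, Kickoff Check-in).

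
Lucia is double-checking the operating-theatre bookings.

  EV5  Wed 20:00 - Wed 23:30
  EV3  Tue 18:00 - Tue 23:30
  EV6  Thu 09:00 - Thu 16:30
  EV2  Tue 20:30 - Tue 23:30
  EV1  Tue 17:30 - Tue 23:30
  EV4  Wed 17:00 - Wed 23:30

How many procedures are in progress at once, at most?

3

Sort all start/end points and keep a running count:
Tue 17:30 start EV1 → 1
Tue 18:00 start EV3 → 2
Tue 20:30 start EV2 → 3
Tue 23:30 end EV1 → 2
Tue 23:30 end EV2 → 1
Tue 23:30 end EV3 → 0
Wed 17:00 start EV4 → 1
Wed 20:00 start EV5 → 2
Wed 23:30 end EV4 → 1
Wed 23:30 end EV5 → 0
Thu 09:00 start EV6 → 1
Thu 16:30 end EV6 → 0
Peak is 3, at Tue 20:30 (EV1, EV2, EV3).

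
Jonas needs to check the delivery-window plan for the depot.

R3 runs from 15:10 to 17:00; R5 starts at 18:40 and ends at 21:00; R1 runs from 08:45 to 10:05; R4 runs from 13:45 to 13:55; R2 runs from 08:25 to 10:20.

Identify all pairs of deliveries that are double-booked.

Sorted by start: R2, R1, R4, R3, R5.
R1 starts before R2 ends → R2 and R1 overlap.
R4 starts after R2 ends, so R2 has no further overlaps.
R4 starts after R1 ends, so R1 has no further overlaps.
R3 starts after R4 ends, so R4 has no further overlaps.
R5 starts after R3 ends.

R1 & R2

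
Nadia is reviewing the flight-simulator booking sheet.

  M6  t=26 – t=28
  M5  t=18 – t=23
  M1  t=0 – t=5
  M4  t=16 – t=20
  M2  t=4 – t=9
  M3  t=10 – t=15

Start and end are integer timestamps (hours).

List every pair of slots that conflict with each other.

Sorted by start: M1, M2, M3, M4, M5, M6.
M2 starts before M1 ends → M1 and M2 overlap.
M3 starts after M1 ends; M1 is clear from here.
M3 starts after M2 ends; M2 is clear from here.
M4 starts after M3 ends; M3 is clear from here.
M5 starts before M4 ends → M4 and M5 overlap.
M6 starts after M4 ends.
M6 starts after M5 ends.

M1 & M2, M4 & M5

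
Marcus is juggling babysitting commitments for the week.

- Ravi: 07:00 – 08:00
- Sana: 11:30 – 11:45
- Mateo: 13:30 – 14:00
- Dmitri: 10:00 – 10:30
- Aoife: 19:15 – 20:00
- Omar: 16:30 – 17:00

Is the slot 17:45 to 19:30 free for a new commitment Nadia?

Ravi: ends 08:00 at or before Nadia starts 17:45 → clear.
Dmitri: ends 10:30 at or before Nadia starts 17:45 → clear.
Sana: ends 11:45 at or before Nadia starts 17:45 → clear.
Mateo: ends 14:00 at or before Nadia starts 17:45 → clear.
Omar: ends 17:00 at or before Nadia starts 17:45 → clear.
Aoife: starts 19:15 before Nadia ends 19:30, and ends 20:00 after Nadia starts 17:45 → overlap.
Nadia overlaps Aoife.

No — it overlaps Aoife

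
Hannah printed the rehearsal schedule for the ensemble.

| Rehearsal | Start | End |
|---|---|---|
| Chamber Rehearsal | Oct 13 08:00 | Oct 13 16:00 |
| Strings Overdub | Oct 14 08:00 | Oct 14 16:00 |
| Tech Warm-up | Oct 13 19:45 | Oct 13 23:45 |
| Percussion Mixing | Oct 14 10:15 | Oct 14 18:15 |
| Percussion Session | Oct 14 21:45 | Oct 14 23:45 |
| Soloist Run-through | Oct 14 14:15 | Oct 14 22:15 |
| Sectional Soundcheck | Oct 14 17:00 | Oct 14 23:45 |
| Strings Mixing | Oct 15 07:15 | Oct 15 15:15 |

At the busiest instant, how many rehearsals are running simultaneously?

3

Walk through starts and ends in time order (an end at T is processed before a start at T):
Oct 13 08:00 start Chamber Rehearsal → 1
Oct 13 16:00 end Chamber Rehearsal → 0
Oct 13 19:45 start Tech Warm-up → 1
Oct 13 23:45 end Tech Warm-up → 0
Oct 14 08:00 start Strings Overdub → 1
Oct 14 10:15 start Percussion Mixing → 2
Oct 14 14:15 start Soloist Run-through → 3
Oct 14 16:00 end Strings Overdub → 2
Oct 14 17:00 start Sectional Soundcheck → 3
Oct 14 18:15 end Percussion Mixing → 2
Oct 14 21:45 start Percussion Session → 3
Oct 14 22:15 end Soloist Run-through → 2
Oct 14 23:45 end Percussion Session → 1
Oct 14 23:45 end Sectional Soundcheck → 0
Oct 15 07:15 start Strings Mixing → 1
Oct 15 15:15 end Strings Mixing → 0
Peak is 3, at Oct 14 14:15 (Percussion Mixing, Soloist Run-through, Strings Overdub).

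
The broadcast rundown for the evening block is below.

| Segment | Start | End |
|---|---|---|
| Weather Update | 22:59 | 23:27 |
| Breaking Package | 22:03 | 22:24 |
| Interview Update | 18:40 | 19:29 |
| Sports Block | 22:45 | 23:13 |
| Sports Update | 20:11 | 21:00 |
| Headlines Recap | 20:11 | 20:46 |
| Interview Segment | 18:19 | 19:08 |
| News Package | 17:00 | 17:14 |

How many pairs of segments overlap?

Sorted by start: News Package, Interview Segment, Interview Update, Headlines Recap, Sports Update, Breaking Package, Sports Block, Weather Update.
Interview Segment starts after News Package ends, so News Package has no further overlaps.
Interview Update starts before Interview Segment ends → Interview Segment and Interview Update overlap.
Headlines Recap starts after Interview Segment ends, so Interview Segment has no further overlaps.
Headlines Recap starts after Interview Update ends, so Interview Update has no further overlaps.
Sports Update starts before Headlines Recap ends → Headlines Recap and Sports Update overlap.
Breaking Package starts after Headlines Recap ends, so Headlines Recap has no further overlaps.
Breaking Package starts after Sports Update ends, so Sports Update has no further overlaps.
Sports Block starts after Breaking Package ends, so Breaking Package has no further overlaps.
Weather Update starts before Sports Block ends → Sports Block and Weather Update overlap.
Overlapping pairs: Headlines Recap & Sports Update, Interview Segment & Interview Update, Sports Block & Weather Update — 3 in total.

3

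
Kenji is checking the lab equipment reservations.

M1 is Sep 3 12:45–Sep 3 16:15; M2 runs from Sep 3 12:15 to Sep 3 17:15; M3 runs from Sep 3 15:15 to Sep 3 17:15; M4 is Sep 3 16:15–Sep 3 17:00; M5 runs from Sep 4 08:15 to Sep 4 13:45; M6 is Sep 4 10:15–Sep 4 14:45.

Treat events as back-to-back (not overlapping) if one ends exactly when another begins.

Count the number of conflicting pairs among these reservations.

Two intervals overlap when each starts before the other ends.
Sorted by start: M2, M1, M3, M4, M5, M6.
M1 starts before M2 ends → M2 and M1 overlap.
M3 starts before M2 ends → M2 and M3 overlap.
M4 starts before M2 ends → M2 and M4 overlap.
M5 starts after M2 ends — done with M2.
M3 starts before M1 ends → M1 and M3 overlap.
M4 starts exactly when M1 ends (back-to-back, no overlap) — done with M1.
M4 starts before M3 ends → M3 and M4 overlap.
M5 starts after M3 ends — done with M3.
M5 starts after M4 ends — done with M4.
M6 starts before M5 ends → M5 and M6 overlap.
Overlapping pairs: M1 & M2, M1 & M3, M2 & M3, M2 & M4, M3 & M4, M5 & M6 — 6 in total.

6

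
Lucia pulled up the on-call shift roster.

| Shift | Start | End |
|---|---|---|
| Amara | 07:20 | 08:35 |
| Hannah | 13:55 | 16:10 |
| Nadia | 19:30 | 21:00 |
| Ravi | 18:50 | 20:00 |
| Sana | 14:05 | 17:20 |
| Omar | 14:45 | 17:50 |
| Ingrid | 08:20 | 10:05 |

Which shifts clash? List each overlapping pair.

Amara & Ingrid, Hannah & Omar, Hannah & Sana, Nadia & Ravi, Omar & Sana

Check each pair: they overlap iff neither finishes before the other starts.
Sorted by start: Amara, Ingrid, Hannah, Sana, Omar, Ravi, Nadia.
Ingrid starts before Amara ends → Amara and Ingrid overlap.
Hannah starts after Amara ends, so Amara has no further overlaps.
Hannah starts after Ingrid ends, so Ingrid has no further overlaps.
Sana starts before Hannah ends → Hannah and Sana overlap.
Omar starts before Hannah ends → Hannah and Omar overlap.
Ravi starts after Hannah ends, so Hannah has no further overlaps.
Omar starts before Sana ends → Sana and Omar overlap.
Ravi starts after Sana ends, so Sana has no further overlaps.
Ravi starts after Omar ends, so Omar has no further overlaps.
Nadia starts before Ravi ends → Ravi and Nadia overlap.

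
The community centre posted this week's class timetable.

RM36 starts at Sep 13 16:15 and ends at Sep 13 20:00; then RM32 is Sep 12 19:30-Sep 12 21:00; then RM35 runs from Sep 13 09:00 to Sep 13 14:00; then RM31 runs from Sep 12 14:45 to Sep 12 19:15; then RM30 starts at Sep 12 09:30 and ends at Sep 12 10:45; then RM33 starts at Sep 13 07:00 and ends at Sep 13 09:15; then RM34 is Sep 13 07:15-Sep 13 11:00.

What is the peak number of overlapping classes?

Sort all start/end points and keep a running count:
Sep 12 09:30 start RM30 → 1
Sep 12 10:45 end RM30 → 0
Sep 12 14:45 start RM31 → 1
Sep 12 19:15 end RM31 → 0
Sep 12 19:30 start RM32 → 1
Sep 12 21:00 end RM32 → 0
Sep 13 07:00 start RM33 → 1
Sep 13 07:15 start RM34 → 2
Sep 13 09:00 start RM35 → 3
Sep 13 09:15 end RM33 → 2
Sep 13 11:00 end RM34 → 1
Sep 13 14:00 end RM35 → 0
Sep 13 16:15 start RM36 → 1
Sep 13 20:00 end RM36 → 0
Peak is 3, at Sep 13 09:00 (RM33, RM34, RM35).

3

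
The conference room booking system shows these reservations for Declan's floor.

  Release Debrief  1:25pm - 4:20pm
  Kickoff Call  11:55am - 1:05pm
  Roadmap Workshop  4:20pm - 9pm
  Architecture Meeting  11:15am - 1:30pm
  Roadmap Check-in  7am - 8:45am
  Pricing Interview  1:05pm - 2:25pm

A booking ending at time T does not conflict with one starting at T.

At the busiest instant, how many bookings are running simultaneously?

3

Sort all start/end points and keep a running count:
7am start Roadmap Check-in → 1
8:45am end Roadmap Check-in → 0
11:15am start Architecture Meeting → 1
11:55am start Kickoff Call → 2
1:05pm end Kickoff Call → 1
1:05pm start Pricing Interview → 2
1:25pm start Release Debrief → 3
1:30pm end Architecture Meeting → 2
2:25pm end Pricing Interview → 1
4:20pm end Release Debrief → 0
4:20pm start Roadmap Workshop → 1
9pm end Roadmap Workshop → 0
Peak is 3, at 1:25pm (Architecture Meeting, Pricing Interview, Release Debrief).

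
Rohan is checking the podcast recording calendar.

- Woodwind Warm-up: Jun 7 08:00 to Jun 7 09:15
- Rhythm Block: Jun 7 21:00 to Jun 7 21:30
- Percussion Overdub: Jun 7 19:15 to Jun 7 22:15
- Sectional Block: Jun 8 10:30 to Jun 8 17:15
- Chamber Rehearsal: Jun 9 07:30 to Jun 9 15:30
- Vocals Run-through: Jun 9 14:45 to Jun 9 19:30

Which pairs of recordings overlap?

Sorted by start: Woodwind Warm-up, Percussion Overdub, Rhythm Block, Sectional Block, Chamber Rehearsal, Vocals Run-through.
Percussion Overdub starts after Woodwind Warm-up ends — done with Woodwind Warm-up.
Rhythm Block starts before Percussion Overdub ends → Percussion Overdub and Rhythm Block overlap.
Sectional Block starts after Percussion Overdub ends — done with Percussion Overdub.
Sectional Block starts after Rhythm Block ends — done with Rhythm Block.
Chamber Rehearsal starts after Sectional Block ends — done with Sectional Block.
Vocals Run-through starts before Chamber Rehearsal ends → Chamber Rehearsal and Vocals Run-through overlap.

Chamber Rehearsal & Vocals Run-through, Percussion Overdub & Rhythm Block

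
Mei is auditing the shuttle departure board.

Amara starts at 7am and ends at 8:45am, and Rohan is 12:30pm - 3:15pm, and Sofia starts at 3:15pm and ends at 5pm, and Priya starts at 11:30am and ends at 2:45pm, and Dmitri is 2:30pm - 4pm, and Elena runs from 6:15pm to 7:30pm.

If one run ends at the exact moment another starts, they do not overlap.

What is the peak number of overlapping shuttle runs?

3

Sweep the timeline, counting +1 at each start and −1 at each end (ends before starts at a tie):
7am start Amara → 1
8:45am end Amara → 0
11:30am start Priya → 1
12:30pm start Rohan → 2
2:30pm start Dmitri → 3
2:45pm end Priya → 2
3:15pm end Rohan → 1
3:15pm start Sofia → 2
4pm end Dmitri → 1
5pm end Sofia → 0
6:15pm start Elena → 1
7:30pm end Elena → 0
Peak is 3, at 2:30pm (Dmitri, Priya, Rohan).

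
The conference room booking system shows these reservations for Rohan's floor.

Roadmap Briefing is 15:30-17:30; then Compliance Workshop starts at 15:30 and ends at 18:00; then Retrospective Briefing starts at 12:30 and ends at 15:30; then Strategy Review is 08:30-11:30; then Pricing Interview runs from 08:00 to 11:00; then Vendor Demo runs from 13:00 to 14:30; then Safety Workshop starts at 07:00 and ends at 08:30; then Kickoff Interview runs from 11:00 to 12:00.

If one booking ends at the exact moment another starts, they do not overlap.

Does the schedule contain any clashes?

Yes

Sorted by start: Safety Workshop, Pricing Interview, Strategy Review, Kickoff Interview, Retrospective Briefing, Vendor Demo, Compliance Workshop, Roadmap Briefing.
Pricing Interview starts before Safety Workshop ends → Safety Workshop and Pricing Interview overlap.
That's a conflict, so the schedule is not conflict-free.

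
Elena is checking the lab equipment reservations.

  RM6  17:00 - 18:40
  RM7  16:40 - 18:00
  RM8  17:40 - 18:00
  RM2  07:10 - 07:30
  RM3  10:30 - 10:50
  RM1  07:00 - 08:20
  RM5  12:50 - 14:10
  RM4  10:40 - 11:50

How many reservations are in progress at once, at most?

Walk through starts and ends in time order (an end at T is processed before a start at T):
07:00 start RM1 → 1
07:10 start RM2 → 2
07:30 end RM2 → 1
08:20 end RM1 → 0
10:30 start RM3 → 1
10:40 start RM4 → 2
10:50 end RM3 → 1
11:50 end RM4 → 0
12:50 start RM5 → 1
14:10 end RM5 → 0
16:40 start RM7 → 1
17:00 start RM6 → 2
17:40 start RM8 → 3
18:00 end RM7 → 2
18:00 end RM8 → 1
18:40 end RM6 → 0
Peak is 3, at 17:40 (RM6, RM7, RM8).

3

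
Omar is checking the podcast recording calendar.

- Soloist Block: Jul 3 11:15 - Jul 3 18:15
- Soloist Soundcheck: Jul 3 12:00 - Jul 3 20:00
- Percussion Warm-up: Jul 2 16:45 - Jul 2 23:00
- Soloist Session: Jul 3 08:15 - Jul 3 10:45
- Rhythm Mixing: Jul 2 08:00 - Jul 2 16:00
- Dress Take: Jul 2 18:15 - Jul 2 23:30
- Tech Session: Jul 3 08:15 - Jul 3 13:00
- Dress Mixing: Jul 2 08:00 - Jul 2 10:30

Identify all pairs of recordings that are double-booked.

Dress Mixing & Rhythm Mixing, Dress Take & Percussion Warm-up, Soloist Block & Soloist Soundcheck, Soloist Block & Tech Session, Soloist Session & Tech Session, Soloist Soundcheck & Tech Session

Two intervals overlap when each starts before the other ends.
Sorted by start: Rhythm Mixing, Dress Mixing, Percussion Warm-up, Dress Take, Soloist Session, Tech Session, Soloist Block, Soloist Soundcheck.
Dress Mixing starts before Rhythm Mixing ends → Rhythm Mixing and Dress Mixing overlap.
Percussion Warm-up starts after Rhythm Mixing ends, so nothing later overlaps Rhythm Mixing either.
Percussion Warm-up starts after Dress Mixing ends, so nothing later overlaps Dress Mixing either.
Dress Take starts before Percussion Warm-up ends → Percussion Warm-up and Dress Take overlap.
Soloist Session starts after Percussion Warm-up ends, so nothing later overlaps Percussion Warm-up either.
Soloist Session starts after Dress Take ends, so nothing later overlaps Dress Take either.
Tech Session starts before Soloist Session ends → Soloist Session and Tech Session overlap.
Soloist Block starts after Soloist Session ends, so nothing later overlaps Soloist Session either.
Soloist Block starts before Tech Session ends → Tech Session and Soloist Block overlap.
Soloist Soundcheck starts before Tech Session ends → Tech Session and Soloist Soundcheck overlap.
Soloist Soundcheck starts before Soloist Block ends → Soloist Block and Soloist Soundcheck overlap.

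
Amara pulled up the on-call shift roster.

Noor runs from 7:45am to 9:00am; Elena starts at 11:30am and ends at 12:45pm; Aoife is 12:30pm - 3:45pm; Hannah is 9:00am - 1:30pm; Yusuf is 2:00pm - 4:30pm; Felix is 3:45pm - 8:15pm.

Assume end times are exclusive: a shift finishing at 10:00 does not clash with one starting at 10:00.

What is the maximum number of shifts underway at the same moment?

Walk through starts and ends in time order (an end at T is processed before a start at T):
7:45am start Noor → 1
9:00am end Noor → 0
9:00am start Hannah → 1
11:30am start Elena → 2
12:30pm start Aoife → 3
12:45pm end Elena → 2
1:30pm end Hannah → 1
2:00pm start Yusuf → 2
3:45pm end Aoife → 1
3:45pm start Felix → 2
4:30pm end Yusuf → 1
8:15pm end Felix → 0
Peak is 3, at 12:30pm (Aoife, Elena, Hannah).

3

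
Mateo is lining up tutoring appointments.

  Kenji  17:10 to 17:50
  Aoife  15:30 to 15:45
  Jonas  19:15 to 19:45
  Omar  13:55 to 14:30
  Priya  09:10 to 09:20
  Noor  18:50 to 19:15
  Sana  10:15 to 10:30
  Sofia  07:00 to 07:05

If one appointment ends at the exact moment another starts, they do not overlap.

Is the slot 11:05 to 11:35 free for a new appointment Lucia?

Sofia: ends 07:05 at or before Lucia starts 11:05 → clear.
Priya: ends 09:20 at or before Lucia starts 11:05 → clear.
Sana: ends 10:30 at or before Lucia starts 11:05 → clear.
Omar: starts 13:55 at or after Lucia ends 11:35 → clear.
Aoife: starts 15:30 at or after Lucia ends 11:35 → clear.
Kenji: starts 17:10 at or after Lucia ends 11:35 → clear.
Noor: starts 18:50 at or after Lucia ends 11:35 → clear.
Jonas: starts 19:15 at or after Lucia ends 11:35 → clear.

Yes — the slot is free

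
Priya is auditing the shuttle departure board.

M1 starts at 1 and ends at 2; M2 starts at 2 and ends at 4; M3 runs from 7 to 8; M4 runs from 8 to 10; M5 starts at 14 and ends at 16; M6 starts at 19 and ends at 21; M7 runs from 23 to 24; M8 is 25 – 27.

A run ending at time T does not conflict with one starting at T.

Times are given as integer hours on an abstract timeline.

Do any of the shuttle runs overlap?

Check each pair: they overlap iff neither finishes before the other starts.
Sorted by start: M1, M2, M3, M4, M5, M6, M7, M8.
M2 starts exactly when M1 ends (back-to-back, no overlap); M1 is clear from here.
M3 starts after M2 ends; M2 is clear from here.
M4 starts exactly when M3 ends (back-to-back, no overlap); M3 is clear from here.
M5 starts after M4 ends; M4 is clear from here.
M6 starts after M5 ends; M5 is clear from here.
M7 starts after M6 ends; M6 is clear from here.
M8 starts after M7 ends.
Every pair is clear; the schedule has no overlaps.

No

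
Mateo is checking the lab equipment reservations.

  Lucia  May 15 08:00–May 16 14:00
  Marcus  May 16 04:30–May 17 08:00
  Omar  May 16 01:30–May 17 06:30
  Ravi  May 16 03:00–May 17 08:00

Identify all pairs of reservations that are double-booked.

Sorted by start: Lucia, Omar, Ravi, Marcus.
Omar starts before Lucia ends → Lucia and Omar overlap.
Ravi starts before Lucia ends → Lucia and Ravi overlap.
Marcus starts before Lucia ends → Lucia and Marcus overlap.
Ravi starts before Omar ends → Omar and Ravi overlap.
Marcus starts before Omar ends → Omar and Marcus overlap.
Marcus starts before Ravi ends → Ravi and Marcus overlap.

Lucia & Marcus, Lucia & Omar, Lucia & Ravi, Marcus & Omar, Marcus & Ravi, Omar & Ravi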